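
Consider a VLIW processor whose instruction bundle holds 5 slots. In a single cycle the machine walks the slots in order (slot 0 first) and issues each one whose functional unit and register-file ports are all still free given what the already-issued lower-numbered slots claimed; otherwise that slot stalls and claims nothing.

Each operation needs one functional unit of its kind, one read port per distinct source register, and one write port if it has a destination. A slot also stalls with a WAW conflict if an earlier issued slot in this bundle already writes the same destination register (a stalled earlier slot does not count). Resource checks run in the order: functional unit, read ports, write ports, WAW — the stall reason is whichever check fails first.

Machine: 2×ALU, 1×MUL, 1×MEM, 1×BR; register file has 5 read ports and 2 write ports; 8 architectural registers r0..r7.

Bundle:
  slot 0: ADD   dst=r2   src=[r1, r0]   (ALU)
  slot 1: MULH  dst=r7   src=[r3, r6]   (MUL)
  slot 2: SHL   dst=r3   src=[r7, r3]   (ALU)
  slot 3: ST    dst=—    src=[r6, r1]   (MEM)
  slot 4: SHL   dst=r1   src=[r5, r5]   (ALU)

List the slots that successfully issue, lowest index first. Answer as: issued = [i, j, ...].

issued = [0, 1]

#0 ALU src=r1,r0 dispatched  <A:1 Mu:1 Ld:1 B:1 rd:3 wr:1>
#1 MUL src=r3,r6 dispatched  <A:1 Mu:0 Ld:1 B:1 rd:1 wr:0>
#2 ALU src=r7,r3 held:RD_PORT  <A:1 Mu:0 Ld:1 B:1 rd:1 wr:0>
#3 MEM src=r6,r1 held:RD_PORT  <A:1 Mu:0 Ld:1 B:1 rd:1 wr:0>
#4 ALU src=r5,r5 held:WR_PORT  <A:1 Mu:0 Ld:1 B:1 rd:1 wr:0>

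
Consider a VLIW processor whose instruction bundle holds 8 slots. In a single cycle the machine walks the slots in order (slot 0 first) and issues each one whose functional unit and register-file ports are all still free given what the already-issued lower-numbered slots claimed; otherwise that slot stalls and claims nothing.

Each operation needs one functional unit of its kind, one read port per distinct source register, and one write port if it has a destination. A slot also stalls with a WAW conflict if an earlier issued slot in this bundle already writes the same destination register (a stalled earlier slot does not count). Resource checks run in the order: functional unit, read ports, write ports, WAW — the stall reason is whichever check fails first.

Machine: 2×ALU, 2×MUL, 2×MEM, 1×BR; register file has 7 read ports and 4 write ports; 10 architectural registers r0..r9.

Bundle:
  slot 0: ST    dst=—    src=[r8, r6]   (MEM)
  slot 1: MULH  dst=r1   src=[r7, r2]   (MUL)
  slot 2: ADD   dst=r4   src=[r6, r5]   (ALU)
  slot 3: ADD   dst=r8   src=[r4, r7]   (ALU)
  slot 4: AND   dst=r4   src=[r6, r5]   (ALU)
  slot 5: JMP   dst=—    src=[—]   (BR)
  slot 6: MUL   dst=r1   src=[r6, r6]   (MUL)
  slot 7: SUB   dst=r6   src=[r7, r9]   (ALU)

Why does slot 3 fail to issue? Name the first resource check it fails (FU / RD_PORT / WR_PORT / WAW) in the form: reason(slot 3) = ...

slot 0 (MEM): ISSUE — free A2,Mu2,Ld1,B1 rp5 wp4
slot 1 (MUL): ISSUE — free A2,Mu1,Ld1,B1 rp3 wp3
slot 2 (ALU): ISSUE — free A1,Mu1,Ld1,B1 rp1 wp2
slot 3 (ALU): stall RD_PORT — free A1,Mu1,Ld1,B1 rp1 wp2
slot 4 (ALU): stall RD_PORT — free A1,Mu1,Ld1,B1 rp1 wp2
slot 5 (BR): ISSUE — free A1,Mu1,Ld1,B0 rp1 wp2
slot 6 (MUL): stall WAW — free A1,Mu1,Ld1,B0 rp1 wp2
slot 7 (ALU): stall RD_PORT — free A1,Mu1,Ld1,B0 rp1 wp2

reason(slot 3) = RD_PORT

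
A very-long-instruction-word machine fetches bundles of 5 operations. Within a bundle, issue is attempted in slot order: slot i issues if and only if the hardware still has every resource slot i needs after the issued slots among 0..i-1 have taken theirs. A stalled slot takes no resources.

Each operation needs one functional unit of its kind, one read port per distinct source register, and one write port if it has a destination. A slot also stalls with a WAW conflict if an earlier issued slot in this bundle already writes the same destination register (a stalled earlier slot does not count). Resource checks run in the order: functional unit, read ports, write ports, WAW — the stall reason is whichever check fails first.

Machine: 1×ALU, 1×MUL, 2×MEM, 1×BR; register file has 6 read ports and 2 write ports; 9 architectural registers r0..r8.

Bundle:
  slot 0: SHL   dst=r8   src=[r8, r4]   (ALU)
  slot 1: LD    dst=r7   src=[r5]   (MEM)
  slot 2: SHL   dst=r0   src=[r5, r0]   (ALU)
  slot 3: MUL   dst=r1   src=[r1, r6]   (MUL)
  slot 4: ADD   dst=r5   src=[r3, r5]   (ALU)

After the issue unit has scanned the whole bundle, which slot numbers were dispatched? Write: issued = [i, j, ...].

issued = [0, 1]

  0. ALU→r8 ⇒ go  {0A/1Mu/2Ld/1B | 4r 1w}
  1. MEM→r7 ⇒ go  {0A/1Mu/1Ld/1B | 3r 0w}
  2. ALU→r0 ⇒ no(FU)  {0A/1Mu/1Ld/1B | 3r 0w}
  3. MUL→r1 ⇒ no(WR_PORT)  {0A/1Mu/1Ld/1B | 3r 0w}
  4. ALU→r5 ⇒ no(FU)  {0A/1Mu/1Ld/1B | 3r 0w}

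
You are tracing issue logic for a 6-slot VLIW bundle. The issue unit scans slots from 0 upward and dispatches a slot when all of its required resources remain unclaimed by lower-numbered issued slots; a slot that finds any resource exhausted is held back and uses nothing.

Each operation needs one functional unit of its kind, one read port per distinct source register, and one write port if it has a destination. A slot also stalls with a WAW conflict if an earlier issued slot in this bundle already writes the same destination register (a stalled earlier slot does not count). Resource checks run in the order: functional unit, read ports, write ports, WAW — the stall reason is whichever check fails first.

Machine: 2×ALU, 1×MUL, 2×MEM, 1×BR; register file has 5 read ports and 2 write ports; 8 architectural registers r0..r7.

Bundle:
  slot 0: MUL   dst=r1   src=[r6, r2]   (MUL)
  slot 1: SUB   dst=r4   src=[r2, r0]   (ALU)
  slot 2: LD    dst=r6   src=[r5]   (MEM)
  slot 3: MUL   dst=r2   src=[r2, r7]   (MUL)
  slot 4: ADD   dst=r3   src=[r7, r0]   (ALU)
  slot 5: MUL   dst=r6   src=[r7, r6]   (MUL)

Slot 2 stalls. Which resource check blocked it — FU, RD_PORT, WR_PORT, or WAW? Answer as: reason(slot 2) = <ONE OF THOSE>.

[0] MUL needs rd=2 wr=1: ok; after: ALU=2 MUL=0 MEM=2 BR=1, R=3, W=1
[1] ALU needs rd=2 wr=1: ok; after: ALU=1 MUL=0 MEM=2 BR=1, R=1, W=0
[2] MEM needs rd=1 wr=1: WR_PORT; after: ALU=1 MUL=0 MEM=2 BR=1, R=1, W=0
[3] MUL needs rd=2 wr=1: FU; after: ALU=1 MUL=0 MEM=2 BR=1, R=1, W=0
[4] ALU needs rd=2 wr=1: RD_PORT; after: ALU=1 MUL=0 MEM=2 BR=1, R=1, W=0
[5] MUL needs rd=2 wr=1: FU; after: ALU=1 MUL=0 MEM=2 BR=1, R=1, W=0

reason(slot 2) = WR_PORT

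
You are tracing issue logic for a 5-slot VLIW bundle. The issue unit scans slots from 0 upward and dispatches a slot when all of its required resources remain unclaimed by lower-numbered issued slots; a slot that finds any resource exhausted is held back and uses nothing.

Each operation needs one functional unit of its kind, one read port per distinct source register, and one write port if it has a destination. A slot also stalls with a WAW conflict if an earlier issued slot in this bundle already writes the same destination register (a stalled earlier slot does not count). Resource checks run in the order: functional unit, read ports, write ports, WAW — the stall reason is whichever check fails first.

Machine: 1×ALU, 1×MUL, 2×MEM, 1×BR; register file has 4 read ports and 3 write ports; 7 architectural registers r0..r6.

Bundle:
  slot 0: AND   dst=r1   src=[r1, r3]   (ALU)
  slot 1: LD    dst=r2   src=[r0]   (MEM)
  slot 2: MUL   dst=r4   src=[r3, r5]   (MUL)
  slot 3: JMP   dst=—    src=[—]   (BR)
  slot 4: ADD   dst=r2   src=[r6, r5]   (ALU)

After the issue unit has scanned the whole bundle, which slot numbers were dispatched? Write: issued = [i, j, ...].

#0 ALU src=r1,r3 dispatched  <A:0 Mu:1 Ld:2 B:1 rd:2 wr:2>
#1 MEM src=r0 dispatched  <A:0 Mu:1 Ld:1 B:1 rd:1 wr:1>
#2 MUL src=r3,r5 held:RD_PORT  <A:0 Mu:1 Ld:1 B:1 rd:1 wr:1>
#3 BR src=- dispatched  <A:0 Mu:1 Ld:1 B:0 rd:1 wr:1>
#4 ALU src=r6,r5 held:FU  <A:0 Mu:1 Ld:1 B:0 rd:1 wr:1>

issued = [0, 1, 3]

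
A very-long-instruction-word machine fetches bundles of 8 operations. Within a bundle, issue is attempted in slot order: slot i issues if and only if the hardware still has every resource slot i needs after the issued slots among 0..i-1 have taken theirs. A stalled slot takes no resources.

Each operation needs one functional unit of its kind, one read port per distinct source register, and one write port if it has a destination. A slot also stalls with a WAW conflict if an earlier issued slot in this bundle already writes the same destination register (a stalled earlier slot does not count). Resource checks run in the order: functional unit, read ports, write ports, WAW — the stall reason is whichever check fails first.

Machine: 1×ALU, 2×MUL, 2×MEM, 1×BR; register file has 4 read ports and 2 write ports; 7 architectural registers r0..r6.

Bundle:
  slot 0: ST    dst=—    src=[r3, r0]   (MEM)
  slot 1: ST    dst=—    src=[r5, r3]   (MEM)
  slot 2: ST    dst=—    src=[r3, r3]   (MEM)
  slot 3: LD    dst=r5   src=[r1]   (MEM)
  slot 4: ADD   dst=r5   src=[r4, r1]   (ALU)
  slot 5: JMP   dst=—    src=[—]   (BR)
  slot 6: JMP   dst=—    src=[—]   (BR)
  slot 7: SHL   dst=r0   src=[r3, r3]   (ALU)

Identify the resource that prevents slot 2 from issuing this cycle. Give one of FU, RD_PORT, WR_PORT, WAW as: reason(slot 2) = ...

reason(slot 2) = FU

[0] MEM needs rd=2 wr=0: ok; after: ALU=1 MUL=2 MEM=1 BR=1, R=2, W=2
[1] MEM needs rd=2 wr=0: ok; after: ALU=1 MUL=2 MEM=0 BR=1, R=0, W=2
[2] MEM needs rd=1 wr=0: FU; after: ALU=1 MUL=2 MEM=0 BR=1, R=0, W=2
[3] MEM needs rd=1 wr=1: FU; after: ALU=1 MUL=2 MEM=0 BR=1, R=0, W=2
[4] ALU needs rd=2 wr=1: RD_PORT; after: ALU=1 MUL=2 MEM=0 BR=1, R=0, W=2
[5] BR needs rd=0 wr=0: ok; after: ALU=1 MUL=2 MEM=0 BR=0, R=0, W=2
[6] BR needs rd=0 wr=0: FU; after: ALU=1 MUL=2 MEM=0 BR=0, R=0, W=2
[7] ALU needs rd=1 wr=1: RD_PORT; after: ALU=1 MUL=2 MEM=0 BR=0, R=0, W=2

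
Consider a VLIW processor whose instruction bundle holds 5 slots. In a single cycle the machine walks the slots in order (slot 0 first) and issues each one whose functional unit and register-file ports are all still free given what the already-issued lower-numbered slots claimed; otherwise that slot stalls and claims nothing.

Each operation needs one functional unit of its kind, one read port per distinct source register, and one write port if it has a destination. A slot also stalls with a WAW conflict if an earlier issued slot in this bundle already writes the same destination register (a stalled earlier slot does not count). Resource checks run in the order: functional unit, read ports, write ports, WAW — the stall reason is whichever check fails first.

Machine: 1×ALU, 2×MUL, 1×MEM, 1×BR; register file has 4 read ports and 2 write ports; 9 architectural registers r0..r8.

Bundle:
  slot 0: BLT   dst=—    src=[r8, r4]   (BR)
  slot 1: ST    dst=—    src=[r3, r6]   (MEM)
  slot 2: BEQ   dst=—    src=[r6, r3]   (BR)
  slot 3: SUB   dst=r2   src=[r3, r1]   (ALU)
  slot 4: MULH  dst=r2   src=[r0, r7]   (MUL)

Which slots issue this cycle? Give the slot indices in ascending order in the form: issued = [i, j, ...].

slot 0 (BR): ISSUE — free A1,Mu2,Ld1,B0 rp2 wp2
slot 1 (MEM): ISSUE — free A1,Mu2,Ld0,B0 rp0 wp2
slot 2 (BR): stall FU — free A1,Mu2,Ld0,B0 rp0 wp2
slot 3 (ALU): stall RD_PORT — free A1,Mu2,Ld0,B0 rp0 wp2
slot 4 (MUL): stall RD_PORT — free A1,Mu2,Ld0,B0 rp0 wp2

issued = [0, 1]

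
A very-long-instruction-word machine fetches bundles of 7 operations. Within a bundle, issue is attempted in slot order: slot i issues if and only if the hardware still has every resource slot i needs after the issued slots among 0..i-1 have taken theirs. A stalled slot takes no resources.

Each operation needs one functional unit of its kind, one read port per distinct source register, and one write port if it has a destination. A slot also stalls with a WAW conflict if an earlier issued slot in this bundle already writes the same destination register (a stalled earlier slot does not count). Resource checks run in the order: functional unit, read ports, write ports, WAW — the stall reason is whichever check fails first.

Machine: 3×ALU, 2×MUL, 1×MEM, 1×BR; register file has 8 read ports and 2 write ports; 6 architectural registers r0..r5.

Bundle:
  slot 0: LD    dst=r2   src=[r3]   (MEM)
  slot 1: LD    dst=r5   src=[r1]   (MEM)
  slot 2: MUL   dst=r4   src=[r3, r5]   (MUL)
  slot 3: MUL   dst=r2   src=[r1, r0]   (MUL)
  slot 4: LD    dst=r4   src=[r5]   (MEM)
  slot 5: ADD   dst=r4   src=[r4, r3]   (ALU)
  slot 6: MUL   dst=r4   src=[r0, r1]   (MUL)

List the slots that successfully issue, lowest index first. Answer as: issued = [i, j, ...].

[0] MEM needs rd=1 wr=1: ok; after: ALU=3 MUL=2 MEM=0 BR=1, R=7, W=1
[1] MEM needs rd=1 wr=1: FU; after: ALU=3 MUL=2 MEM=0 BR=1, R=7, W=1
[2] MUL needs rd=2 wr=1: ok; after: ALU=3 MUL=1 MEM=0 BR=1, R=5, W=0
[3] MUL needs rd=2 wr=1: WR_PORT; after: ALU=3 MUL=1 MEM=0 BR=1, R=5, W=0
[4] MEM needs rd=1 wr=1: FU; after: ALU=3 MUL=1 MEM=0 BR=1, R=5, W=0
[5] ALU needs rd=2 wr=1: WR_PORT; after: ALU=3 MUL=1 MEM=0 BR=1, R=5, W=0
[6] MUL needs rd=2 wr=1: WR_PORT; after: ALU=3 MUL=1 MEM=0 BR=1, R=5, W=0

issued = [0, 2]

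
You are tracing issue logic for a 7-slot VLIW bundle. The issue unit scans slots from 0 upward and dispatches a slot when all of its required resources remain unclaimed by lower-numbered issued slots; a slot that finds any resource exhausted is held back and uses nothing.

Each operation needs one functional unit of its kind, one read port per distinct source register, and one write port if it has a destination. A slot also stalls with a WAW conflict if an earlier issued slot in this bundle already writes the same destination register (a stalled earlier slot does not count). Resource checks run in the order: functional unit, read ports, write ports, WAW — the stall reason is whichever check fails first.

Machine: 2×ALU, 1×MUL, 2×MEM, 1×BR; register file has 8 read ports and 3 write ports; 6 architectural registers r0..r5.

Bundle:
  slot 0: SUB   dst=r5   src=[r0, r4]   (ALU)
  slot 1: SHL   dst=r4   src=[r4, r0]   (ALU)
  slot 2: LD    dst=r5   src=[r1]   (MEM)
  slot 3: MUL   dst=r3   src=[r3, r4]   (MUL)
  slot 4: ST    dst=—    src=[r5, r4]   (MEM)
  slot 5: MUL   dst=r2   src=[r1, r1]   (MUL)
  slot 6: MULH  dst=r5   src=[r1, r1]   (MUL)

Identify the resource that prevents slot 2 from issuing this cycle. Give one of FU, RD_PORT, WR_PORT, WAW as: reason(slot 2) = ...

reason(slot 2) = WAW

slot 0 (ALU): ISSUE — free A1,Mu1,Ld2,B1 rp6 wp2
slot 1 (ALU): ISSUE — free A0,Mu1,Ld2,B1 rp4 wp1
slot 2 (MEM): stall WAW — free A0,Mu1,Ld2,B1 rp4 wp1
slot 3 (MUL): ISSUE — free A0,Mu0,Ld2,B1 rp2 wp0
slot 4 (MEM): ISSUE — free A0,Mu0,Ld1,B1 rp0 wp0
slot 5 (MUL): stall FU — free A0,Mu0,Ld1,B1 rp0 wp0
slot 6 (MUL): stall FU — free A0,Mu0,Ld1,B1 rp0 wp0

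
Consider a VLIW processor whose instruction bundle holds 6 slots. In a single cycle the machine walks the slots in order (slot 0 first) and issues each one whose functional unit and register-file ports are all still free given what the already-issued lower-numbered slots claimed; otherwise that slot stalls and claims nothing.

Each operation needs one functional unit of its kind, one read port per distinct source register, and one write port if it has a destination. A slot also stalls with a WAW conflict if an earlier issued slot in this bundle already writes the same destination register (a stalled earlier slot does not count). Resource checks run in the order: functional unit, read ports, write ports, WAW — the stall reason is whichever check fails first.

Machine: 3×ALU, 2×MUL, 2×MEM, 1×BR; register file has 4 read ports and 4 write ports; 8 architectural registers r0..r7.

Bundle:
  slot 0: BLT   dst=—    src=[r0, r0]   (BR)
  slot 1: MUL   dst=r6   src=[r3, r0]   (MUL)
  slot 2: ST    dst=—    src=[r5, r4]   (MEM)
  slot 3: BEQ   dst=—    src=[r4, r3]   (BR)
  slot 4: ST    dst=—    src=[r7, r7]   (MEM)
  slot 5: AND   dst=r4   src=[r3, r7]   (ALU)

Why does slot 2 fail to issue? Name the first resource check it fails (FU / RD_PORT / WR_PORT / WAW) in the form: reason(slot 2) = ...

reason(slot 2) = RD_PORT

#0 BR src=r0,r0 dispatched  <A:3 Mu:2 Ld:2 B:0 rd:3 wr:4>
#1 MUL src=r3,r0 dispatched  <A:3 Mu:1 Ld:2 B:0 rd:1 wr:3>
#2 MEM src=r5,r4 held:RD_PORT  <A:3 Mu:1 Ld:2 B:0 rd:1 wr:3>
#3 BR src=r4,r3 held:FU  <A:3 Mu:1 Ld:2 B:0 rd:1 wr:3>
#4 MEM src=r7,r7 dispatched  <A:3 Mu:1 Ld:1 B:0 rd:0 wr:3>
#5 ALU src=r3,r7 held:RD_PORT  <A:3 Mu:1 Ld:1 B:0 rd:0 wr:3>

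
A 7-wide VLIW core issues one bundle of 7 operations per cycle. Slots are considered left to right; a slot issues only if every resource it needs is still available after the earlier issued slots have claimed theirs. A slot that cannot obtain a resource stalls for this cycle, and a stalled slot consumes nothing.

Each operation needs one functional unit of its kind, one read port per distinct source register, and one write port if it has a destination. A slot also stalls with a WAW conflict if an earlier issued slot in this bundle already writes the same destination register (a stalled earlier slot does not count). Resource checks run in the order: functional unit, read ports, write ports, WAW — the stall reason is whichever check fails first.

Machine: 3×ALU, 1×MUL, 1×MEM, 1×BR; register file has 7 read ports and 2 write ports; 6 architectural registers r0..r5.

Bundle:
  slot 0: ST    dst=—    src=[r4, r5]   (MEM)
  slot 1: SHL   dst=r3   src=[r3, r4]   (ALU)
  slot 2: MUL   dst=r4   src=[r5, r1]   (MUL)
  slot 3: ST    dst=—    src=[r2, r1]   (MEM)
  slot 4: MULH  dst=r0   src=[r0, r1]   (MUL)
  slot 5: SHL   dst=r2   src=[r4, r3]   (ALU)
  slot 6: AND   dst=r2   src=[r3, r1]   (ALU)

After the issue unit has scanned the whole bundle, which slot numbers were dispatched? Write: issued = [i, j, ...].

  0. MEM ⇒ go  {3A/1Mu/0Ld/1B | 5r 2w}
  1. ALU→r3 ⇒ go  {2A/1Mu/0Ld/1B | 3r 1w}
  2. MUL→r4 ⇒ go  {2A/0Mu/0Ld/1B | 1r 0w}
  3. MEM ⇒ no(FU)  {2A/0Mu/0Ld/1B | 1r 0w}
  4. MUL→r0 ⇒ no(FU)  {2A/0Mu/0Ld/1B | 1r 0w}
  5. ALU→r2 ⇒ no(RD_PORT)  {2A/0Mu/0Ld/1B | 1r 0w}
  6. ALU→r2 ⇒ no(RD_PORT)  {2A/0Mu/0Ld/1B | 1r 0w}

issued = [0, 1, 2]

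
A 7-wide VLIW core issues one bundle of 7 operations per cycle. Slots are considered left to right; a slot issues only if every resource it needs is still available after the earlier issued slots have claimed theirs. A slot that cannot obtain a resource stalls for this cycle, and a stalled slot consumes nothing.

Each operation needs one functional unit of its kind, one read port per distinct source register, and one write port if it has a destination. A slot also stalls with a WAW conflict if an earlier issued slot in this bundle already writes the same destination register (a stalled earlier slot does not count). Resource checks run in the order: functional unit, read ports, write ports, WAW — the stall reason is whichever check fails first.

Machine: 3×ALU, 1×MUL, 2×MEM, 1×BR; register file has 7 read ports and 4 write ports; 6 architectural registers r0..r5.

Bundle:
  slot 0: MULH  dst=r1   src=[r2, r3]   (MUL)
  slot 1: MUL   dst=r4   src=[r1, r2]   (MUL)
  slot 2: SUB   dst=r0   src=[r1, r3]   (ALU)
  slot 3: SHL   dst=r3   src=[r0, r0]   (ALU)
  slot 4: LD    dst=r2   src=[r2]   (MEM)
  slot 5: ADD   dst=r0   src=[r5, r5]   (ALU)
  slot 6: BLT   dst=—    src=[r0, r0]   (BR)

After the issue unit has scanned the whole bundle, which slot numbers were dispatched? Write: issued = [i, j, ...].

[0] MUL needs rd=2 wr=1: ok; after: ALU=3 MUL=0 MEM=2 BR=1, R=5, W=3
[1] MUL needs rd=2 wr=1: FU; after: ALU=3 MUL=0 MEM=2 BR=1, R=5, W=3
[2] ALU needs rd=2 wr=1: ok; after: ALU=2 MUL=0 MEM=2 BR=1, R=3, W=2
[3] ALU needs rd=1 wr=1: ok; after: ALU=1 MUL=0 MEM=2 BR=1, R=2, W=1
[4] MEM needs rd=1 wr=1: ok; after: ALU=1 MUL=0 MEM=1 BR=1, R=1, W=0
[5] ALU needs rd=1 wr=1: WR_PORT; after: ALU=1 MUL=0 MEM=1 BR=1, R=1, W=0
[6] BR needs rd=1 wr=0: ok; after: ALU=1 MUL=0 MEM=1 BR=0, R=0, W=0

issued = [0, 2, 3, 4, 6]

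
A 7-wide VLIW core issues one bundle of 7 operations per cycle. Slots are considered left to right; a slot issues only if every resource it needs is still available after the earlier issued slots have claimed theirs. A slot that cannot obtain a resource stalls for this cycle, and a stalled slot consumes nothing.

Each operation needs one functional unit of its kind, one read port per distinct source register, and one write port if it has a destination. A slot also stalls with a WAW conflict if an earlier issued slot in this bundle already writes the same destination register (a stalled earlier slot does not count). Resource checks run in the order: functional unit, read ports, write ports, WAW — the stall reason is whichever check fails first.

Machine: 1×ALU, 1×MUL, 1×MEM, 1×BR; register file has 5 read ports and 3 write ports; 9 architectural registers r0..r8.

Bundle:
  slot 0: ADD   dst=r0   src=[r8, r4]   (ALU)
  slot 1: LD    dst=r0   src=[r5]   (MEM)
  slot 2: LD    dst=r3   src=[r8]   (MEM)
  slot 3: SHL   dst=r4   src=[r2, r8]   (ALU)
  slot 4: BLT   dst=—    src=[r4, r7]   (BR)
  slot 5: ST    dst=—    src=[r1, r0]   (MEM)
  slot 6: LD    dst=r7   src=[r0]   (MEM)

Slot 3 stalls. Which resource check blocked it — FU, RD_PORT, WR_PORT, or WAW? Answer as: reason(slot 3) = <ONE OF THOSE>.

reason(slot 3) = FU

  0. ALU→r0 ⇒ go  {0A/1Mu/1Ld/1B | 3r 2w}
  1. MEM→r0 ⇒ no(WAW)  {0A/1Mu/1Ld/1B | 3r 2w}
  2. MEM→r3 ⇒ go  {0A/1Mu/0Ld/1B | 2r 1w}
  3. ALU→r4 ⇒ no(FU)  {0A/1Mu/0Ld/1B | 2r 1w}
  4. BR ⇒ go  {0A/1Mu/0Ld/0B | 0r 1w}
  5. MEM ⇒ no(FU)  {0A/1Mu/0Ld/0B | 0r 1w}
  6. MEM→r7 ⇒ no(FU)  {0A/1Mu/0Ld/0B | 0r 1w}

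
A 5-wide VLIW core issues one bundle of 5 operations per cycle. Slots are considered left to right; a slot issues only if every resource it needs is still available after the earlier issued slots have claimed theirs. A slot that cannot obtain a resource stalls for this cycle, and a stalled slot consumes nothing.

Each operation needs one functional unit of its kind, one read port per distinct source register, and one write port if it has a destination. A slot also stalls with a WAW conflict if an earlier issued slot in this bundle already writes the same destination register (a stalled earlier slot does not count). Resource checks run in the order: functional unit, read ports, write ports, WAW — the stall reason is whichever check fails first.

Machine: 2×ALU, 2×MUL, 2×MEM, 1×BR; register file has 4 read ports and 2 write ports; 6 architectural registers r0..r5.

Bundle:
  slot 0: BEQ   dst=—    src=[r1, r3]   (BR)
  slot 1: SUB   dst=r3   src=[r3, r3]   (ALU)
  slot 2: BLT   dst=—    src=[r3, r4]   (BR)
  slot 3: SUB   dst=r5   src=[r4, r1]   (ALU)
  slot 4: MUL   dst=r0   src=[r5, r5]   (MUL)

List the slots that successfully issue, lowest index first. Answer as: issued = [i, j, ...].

issued = [0, 1, 4]

slot 0 (BR): ISSUE — free A2,Mu2,Ld2,B0 rp2 wp2
slot 1 (ALU): ISSUE — free A1,Mu2,Ld2,B0 rp1 wp1
slot 2 (BR): stall FU — free A1,Mu2,Ld2,B0 rp1 wp1
slot 3 (ALU): stall RD_PORT — free A1,Mu2,Ld2,B0 rp1 wp1
slot 4 (MUL): ISSUE — free A1,Mu1,Ld2,B0 rp0 wp0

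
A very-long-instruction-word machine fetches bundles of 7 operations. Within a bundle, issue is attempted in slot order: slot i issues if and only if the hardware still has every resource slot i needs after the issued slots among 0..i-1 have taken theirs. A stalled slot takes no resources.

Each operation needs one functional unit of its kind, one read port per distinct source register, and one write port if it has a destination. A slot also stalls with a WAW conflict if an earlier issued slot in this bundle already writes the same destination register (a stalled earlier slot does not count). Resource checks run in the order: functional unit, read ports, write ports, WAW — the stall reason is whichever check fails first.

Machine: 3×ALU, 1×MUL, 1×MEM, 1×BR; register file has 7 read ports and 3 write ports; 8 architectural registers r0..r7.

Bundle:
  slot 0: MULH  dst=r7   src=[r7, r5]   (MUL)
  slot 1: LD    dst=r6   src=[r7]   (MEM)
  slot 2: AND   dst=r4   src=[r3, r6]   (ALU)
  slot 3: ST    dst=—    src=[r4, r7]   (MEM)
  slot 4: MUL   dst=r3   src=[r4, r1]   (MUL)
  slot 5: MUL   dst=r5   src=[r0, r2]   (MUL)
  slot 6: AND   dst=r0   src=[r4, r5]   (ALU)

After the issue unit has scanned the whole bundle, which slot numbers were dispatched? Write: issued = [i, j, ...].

  0. MUL→r7 ⇒ go  {3A/0Mu/1Ld/1B | 5r 2w}
  1. MEM→r6 ⇒ go  {3A/0Mu/0Ld/1B | 4r 1w}
  2. ALU→r4 ⇒ go  {2A/0Mu/0Ld/1B | 2r 0w}
  3. MEM ⇒ no(FU)  {2A/0Mu/0Ld/1B | 2r 0w}
  4. MUL→r3 ⇒ no(FU)  {2A/0Mu/0Ld/1B | 2r 0w}
  5. MUL→r5 ⇒ no(FU)  {2A/0Mu/0Ld/1B | 2r 0w}
  6. ALU→r0 ⇒ no(WR_PORT)  {2A/0Mu/0Ld/1B | 2r 0w}

issued = [0, 1, 2]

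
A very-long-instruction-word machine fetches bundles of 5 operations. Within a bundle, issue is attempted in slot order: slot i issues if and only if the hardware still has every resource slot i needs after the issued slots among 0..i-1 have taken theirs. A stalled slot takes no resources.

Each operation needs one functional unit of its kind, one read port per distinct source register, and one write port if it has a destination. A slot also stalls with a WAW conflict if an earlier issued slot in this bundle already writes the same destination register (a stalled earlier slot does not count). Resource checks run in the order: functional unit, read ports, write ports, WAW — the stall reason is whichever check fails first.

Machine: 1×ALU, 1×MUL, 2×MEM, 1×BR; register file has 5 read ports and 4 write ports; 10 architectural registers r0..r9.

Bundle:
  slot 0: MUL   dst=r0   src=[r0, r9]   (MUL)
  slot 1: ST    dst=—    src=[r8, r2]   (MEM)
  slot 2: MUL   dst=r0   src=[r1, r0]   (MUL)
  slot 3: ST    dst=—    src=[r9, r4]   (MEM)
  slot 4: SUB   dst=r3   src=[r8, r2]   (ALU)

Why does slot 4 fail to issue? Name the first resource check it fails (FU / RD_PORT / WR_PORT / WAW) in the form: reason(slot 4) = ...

#0 MUL src=r0,r9 dispatched  <A:1 Mu:0 Ld:2 B:1 rd:3 wr:3>
#1 MEM src=r8,r2 dispatched  <A:1 Mu:0 Ld:1 B:1 rd:1 wr:3>
#2 MUL src=r1,r0 held:FU  <A:1 Mu:0 Ld:1 B:1 rd:1 wr:3>
#3 MEM src=r9,r4 held:RD_PORT  <A:1 Mu:0 Ld:1 B:1 rd:1 wr:3>
#4 ALU src=r8,r2 held:RD_PORT  <A:1 Mu:0 Ld:1 B:1 rd:1 wr:3>

reason(slot 4) = RD_PORT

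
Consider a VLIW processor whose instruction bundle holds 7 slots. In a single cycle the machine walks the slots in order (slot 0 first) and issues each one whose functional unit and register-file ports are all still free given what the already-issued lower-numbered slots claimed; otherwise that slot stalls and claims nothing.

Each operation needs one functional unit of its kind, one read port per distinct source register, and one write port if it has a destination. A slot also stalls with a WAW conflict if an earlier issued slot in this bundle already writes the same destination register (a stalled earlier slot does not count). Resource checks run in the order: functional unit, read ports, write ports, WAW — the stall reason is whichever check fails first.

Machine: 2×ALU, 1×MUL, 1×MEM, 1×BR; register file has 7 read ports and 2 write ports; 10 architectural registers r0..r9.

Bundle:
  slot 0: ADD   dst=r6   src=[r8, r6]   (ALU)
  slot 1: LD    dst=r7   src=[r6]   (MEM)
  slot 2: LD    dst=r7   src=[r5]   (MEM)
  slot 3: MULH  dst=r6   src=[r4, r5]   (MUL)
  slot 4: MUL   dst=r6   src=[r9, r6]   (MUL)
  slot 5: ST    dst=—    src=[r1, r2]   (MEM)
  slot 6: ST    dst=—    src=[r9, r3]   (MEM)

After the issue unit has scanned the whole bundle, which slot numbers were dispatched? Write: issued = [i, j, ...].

slot 0 (ALU): ISSUE — free A1,Mu1,Ld1,B1 rp5 wp1
slot 1 (MEM): ISSUE — free A1,Mu1,Ld0,B1 rp4 wp0
slot 2 (MEM): stall FU — free A1,Mu1,Ld0,B1 rp4 wp0
slot 3 (MUL): stall WR_PORT — free A1,Mu1,Ld0,B1 rp4 wp0
slot 4 (MUL): stall WR_PORT — free A1,Mu1,Ld0,B1 rp4 wp0
slot 5 (MEM): stall FU — free A1,Mu1,Ld0,B1 rp4 wp0
slot 6 (MEM): stall FU — free A1,Mu1,Ld0,B1 rp4 wp0

issued = [0, 1]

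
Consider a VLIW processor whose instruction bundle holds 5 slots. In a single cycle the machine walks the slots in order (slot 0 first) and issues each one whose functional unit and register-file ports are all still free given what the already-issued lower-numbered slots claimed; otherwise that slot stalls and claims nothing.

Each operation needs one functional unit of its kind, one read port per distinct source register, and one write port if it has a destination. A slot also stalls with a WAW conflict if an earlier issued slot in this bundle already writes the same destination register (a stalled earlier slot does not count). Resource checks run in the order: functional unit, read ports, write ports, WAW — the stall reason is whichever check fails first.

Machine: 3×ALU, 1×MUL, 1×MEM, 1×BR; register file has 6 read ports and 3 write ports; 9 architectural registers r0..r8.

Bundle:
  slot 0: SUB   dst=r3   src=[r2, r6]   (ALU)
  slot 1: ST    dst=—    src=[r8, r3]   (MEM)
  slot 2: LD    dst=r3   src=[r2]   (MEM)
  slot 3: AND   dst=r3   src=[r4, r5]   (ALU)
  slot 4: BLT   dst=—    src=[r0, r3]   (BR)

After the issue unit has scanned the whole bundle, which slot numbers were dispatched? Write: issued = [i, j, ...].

issued = [0, 1, 4]

  0. ALU→r3 ⇒ go  {2A/1Mu/1Ld/1B | 4r 2w}
  1. MEM ⇒ go  {2A/1Mu/0Ld/1B | 2r 2w}
  2. MEM→r3 ⇒ no(FU)  {2A/1Mu/0Ld/1B | 2r 2w}
  3. ALU→r3 ⇒ no(WAW)  {2A/1Mu/0Ld/1B | 2r 2w}
  4. BR ⇒ go  {2A/1Mu/0Ld/0B | 0r 2w}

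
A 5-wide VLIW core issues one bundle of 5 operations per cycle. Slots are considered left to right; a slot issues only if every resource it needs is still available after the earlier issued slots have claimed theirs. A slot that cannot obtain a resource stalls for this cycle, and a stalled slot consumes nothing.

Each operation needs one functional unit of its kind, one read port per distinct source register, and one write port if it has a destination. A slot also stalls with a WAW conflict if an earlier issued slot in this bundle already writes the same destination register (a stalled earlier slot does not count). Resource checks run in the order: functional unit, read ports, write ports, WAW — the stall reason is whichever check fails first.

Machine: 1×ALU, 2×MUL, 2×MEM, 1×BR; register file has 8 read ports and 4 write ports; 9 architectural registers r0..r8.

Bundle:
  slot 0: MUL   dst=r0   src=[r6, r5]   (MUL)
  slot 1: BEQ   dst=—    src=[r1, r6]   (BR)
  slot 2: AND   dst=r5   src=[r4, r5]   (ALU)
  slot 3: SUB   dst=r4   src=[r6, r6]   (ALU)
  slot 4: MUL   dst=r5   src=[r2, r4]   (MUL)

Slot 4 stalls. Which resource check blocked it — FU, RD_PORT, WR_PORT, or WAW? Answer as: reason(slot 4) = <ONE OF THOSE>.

reason(slot 4) = WAW

  0. MUL→r0 ⇒ go  {1A/1Mu/2Ld/1B | 6r 3w}
  1. BR ⇒ go  {1A/1Mu/2Ld/0B | 4r 3w}
  2. ALU→r5 ⇒ go  {0A/1Mu/2Ld/0B | 2r 2w}
  3. ALU→r4 ⇒ no(FU)  {0A/1Mu/2Ld/0B | 2r 2w}
  4. MUL→r5 ⇒ no(WAW)  {0A/1Mu/2Ld/0B | 2r 2w}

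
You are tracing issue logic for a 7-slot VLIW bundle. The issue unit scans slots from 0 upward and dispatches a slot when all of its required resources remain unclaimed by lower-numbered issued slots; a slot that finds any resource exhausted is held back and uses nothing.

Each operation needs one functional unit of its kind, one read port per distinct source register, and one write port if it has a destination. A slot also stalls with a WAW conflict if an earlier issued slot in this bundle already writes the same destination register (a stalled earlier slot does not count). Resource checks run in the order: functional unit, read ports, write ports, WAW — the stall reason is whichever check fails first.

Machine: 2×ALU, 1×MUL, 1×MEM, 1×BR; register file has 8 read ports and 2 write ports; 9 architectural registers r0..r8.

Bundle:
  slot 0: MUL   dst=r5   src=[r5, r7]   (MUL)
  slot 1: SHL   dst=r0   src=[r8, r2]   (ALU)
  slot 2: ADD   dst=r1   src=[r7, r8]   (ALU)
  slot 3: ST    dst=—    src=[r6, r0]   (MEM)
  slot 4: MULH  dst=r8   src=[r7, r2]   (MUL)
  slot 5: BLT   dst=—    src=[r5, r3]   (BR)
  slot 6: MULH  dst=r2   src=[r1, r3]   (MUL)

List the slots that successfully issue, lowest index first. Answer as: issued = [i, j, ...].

issued = [0, 1, 3, 5]

slot 0 (MUL): ISSUE — free A2,Mu0,Ld1,B1 rp6 wp1
slot 1 (ALU): ISSUE — free A1,Mu0,Ld1,B1 rp4 wp0
slot 2 (ALU): stall WR_PORT — free A1,Mu0,Ld1,B1 rp4 wp0
slot 3 (MEM): ISSUE — free A1,Mu0,Ld0,B1 rp2 wp0
slot 4 (MUL): stall FU — free A1,Mu0,Ld0,B1 rp2 wp0
slot 5 (BR): ISSUE — free A1,Mu0,Ld0,B0 rp0 wp0
slot 6 (MUL): stall FU — free A1,Mu0,Ld0,B0 rp0 wp0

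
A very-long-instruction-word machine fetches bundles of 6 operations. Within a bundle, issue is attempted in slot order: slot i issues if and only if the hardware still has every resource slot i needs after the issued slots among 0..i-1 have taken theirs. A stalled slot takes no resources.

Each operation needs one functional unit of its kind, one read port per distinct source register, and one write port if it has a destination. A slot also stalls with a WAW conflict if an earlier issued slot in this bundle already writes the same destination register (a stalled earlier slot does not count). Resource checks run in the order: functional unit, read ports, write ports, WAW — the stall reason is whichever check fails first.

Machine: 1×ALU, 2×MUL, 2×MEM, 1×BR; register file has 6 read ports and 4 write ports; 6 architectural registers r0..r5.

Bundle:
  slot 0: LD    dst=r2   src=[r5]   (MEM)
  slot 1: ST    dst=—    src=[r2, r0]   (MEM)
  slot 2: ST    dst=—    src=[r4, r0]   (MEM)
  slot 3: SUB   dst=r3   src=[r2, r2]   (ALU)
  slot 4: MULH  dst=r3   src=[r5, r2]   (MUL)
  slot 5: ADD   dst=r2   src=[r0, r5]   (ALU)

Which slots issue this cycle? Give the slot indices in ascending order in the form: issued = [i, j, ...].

(0) want 1×MEM +1rd +1wr — yes → AL1|MU2|ME1|BR1|rd5|wr3
(1) want 1×MEM +2rd +0wr — yes → AL1|MU2|ME0|BR1|rd3|wr3
(2) want 1×MEM +2rd +0wr — FU → AL1|MU2|ME0|BR1|rd3|wr3
(3) want 1×ALU +1rd +1wr — yes → AL0|MU2|ME0|BR1|rd2|wr2
(4) want 1×MUL +2rd +1wr — WAW → AL0|MU2|ME0|BR1|rd2|wr2
(5) want 1×ALU +2rd +1wr — FU → AL0|MU2|ME0|BR1|rd2|wr2

issued = [0, 1, 3]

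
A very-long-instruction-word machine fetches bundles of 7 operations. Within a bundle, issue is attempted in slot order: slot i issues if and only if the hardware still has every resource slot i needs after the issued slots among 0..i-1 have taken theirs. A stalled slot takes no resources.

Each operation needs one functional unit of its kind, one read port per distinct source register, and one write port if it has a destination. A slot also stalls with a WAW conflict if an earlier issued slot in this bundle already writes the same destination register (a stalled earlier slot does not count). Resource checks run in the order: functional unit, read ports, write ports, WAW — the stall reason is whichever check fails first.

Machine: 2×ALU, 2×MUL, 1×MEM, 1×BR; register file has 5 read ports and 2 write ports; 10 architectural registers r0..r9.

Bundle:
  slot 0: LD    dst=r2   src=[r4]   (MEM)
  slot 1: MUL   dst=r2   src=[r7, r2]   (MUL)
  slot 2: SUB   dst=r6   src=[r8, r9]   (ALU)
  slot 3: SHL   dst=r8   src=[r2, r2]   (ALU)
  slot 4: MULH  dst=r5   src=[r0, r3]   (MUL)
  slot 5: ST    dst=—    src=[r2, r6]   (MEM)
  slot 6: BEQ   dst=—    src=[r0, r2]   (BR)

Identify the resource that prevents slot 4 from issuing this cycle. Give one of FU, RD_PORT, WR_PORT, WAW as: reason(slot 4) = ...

reason(slot 4) = WR_PORT

slot 0 (MEM): ISSUE — free A2,Mu2,Ld0,B1 rp4 wp1
slot 1 (MUL): stall WAW — free A2,Mu2,Ld0,B1 rp4 wp1
slot 2 (ALU): ISSUE — free A1,Mu2,Ld0,B1 rp2 wp0
slot 3 (ALU): stall WR_PORT — free A1,Mu2,Ld0,B1 rp2 wp0
slot 4 (MUL): stall WR_PORT — free A1,Mu2,Ld0,B1 rp2 wp0
slot 5 (MEM): stall FU — free A1,Mu2,Ld0,B1 rp2 wp0
slot 6 (BR): ISSUE — free A1,Mu2,Ld0,B0 rp0 wp0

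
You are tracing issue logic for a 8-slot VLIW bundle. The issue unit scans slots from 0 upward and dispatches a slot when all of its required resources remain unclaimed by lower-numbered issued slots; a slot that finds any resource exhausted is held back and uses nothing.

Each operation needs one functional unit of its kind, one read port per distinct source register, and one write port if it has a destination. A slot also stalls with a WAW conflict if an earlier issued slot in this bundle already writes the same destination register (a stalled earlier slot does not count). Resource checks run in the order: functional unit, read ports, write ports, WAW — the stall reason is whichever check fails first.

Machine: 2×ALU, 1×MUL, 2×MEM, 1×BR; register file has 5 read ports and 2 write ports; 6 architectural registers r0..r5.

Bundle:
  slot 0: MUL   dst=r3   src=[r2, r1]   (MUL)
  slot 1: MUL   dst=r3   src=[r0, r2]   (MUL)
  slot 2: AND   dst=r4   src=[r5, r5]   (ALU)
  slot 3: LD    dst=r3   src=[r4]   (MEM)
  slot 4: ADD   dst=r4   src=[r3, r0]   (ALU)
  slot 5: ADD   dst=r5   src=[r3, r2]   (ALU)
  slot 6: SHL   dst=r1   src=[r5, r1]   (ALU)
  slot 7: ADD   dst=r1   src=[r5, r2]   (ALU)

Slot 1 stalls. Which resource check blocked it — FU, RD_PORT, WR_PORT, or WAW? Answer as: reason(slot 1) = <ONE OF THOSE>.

reason(slot 1) = FU

slot 0 (MUL): ISSUE — free A2,Mu0,Ld2,B1 rp3 wp1
slot 1 (MUL): stall FU — free A2,Mu0,Ld2,B1 rp3 wp1
slot 2 (ALU): ISSUE — free A1,Mu0,Ld2,B1 rp2 wp0
slot 3 (MEM): stall WR_PORT — free A1,Mu0,Ld2,B1 rp2 wp0
slot 4 (ALU): stall WR_PORT — free A1,Mu0,Ld2,B1 rp2 wp0
slot 5 (ALU): stall WR_PORT — free A1,Mu0,Ld2,B1 rp2 wp0
slot 6 (ALU): stall WR_PORT — free A1,Mu0,Ld2,B1 rp2 wp0
slot 7 (ALU): stall WR_PORT — free A1,Mu0,Ld2,B1 rp2 wp0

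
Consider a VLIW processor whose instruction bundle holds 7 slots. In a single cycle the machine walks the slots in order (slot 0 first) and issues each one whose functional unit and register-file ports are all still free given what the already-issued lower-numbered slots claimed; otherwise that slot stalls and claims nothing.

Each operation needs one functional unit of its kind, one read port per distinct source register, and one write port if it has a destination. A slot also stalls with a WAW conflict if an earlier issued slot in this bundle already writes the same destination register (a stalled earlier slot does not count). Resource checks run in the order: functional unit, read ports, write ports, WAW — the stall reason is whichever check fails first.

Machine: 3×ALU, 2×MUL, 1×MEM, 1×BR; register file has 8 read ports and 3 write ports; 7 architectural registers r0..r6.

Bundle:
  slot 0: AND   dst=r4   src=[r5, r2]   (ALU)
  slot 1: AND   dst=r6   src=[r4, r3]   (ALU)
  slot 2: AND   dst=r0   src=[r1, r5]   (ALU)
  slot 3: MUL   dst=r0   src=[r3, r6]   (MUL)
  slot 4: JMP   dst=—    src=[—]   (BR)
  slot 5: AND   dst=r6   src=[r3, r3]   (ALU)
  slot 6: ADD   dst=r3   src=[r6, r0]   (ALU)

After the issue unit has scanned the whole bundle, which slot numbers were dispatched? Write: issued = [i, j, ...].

slot 0 (ALU): ISSUE — free A2,Mu2,Ld1,B1 rp6 wp2
slot 1 (ALU): ISSUE — free A1,Mu2,Ld1,B1 rp4 wp1
slot 2 (ALU): ISSUE — free A0,Mu2,Ld1,B1 rp2 wp0
slot 3 (MUL): stall WR_PORT — free A0,Mu2,Ld1,B1 rp2 wp0
slot 4 (BR): ISSUE — free A0,Mu2,Ld1,B0 rp2 wp0
slot 5 (ALU): stall FU — free A0,Mu2,Ld1,B0 rp2 wp0
slot 6 (ALU): stall FU — free A0,Mu2,Ld1,B0 rp2 wp0

issued = [0, 1, 2, 4]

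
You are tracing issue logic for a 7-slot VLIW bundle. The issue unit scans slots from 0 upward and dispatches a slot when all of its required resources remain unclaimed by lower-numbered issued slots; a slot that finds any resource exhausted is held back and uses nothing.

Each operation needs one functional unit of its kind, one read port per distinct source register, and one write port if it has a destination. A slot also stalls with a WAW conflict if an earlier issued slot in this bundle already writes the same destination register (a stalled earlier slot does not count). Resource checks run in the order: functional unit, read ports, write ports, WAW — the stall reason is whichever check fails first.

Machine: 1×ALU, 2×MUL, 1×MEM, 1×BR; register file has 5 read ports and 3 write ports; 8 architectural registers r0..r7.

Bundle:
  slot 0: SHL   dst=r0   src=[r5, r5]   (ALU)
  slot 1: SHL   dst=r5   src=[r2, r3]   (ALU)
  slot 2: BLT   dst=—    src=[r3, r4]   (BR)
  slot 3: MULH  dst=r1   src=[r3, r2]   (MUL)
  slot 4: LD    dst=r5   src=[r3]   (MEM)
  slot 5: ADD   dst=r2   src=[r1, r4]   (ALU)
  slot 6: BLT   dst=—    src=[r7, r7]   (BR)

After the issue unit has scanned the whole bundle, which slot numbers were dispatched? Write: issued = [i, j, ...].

issued = [0, 2, 3]

  0. ALU→r0 ⇒ go  {0A/2Mu/1Ld/1B | 4r 2w}
  1. ALU→r5 ⇒ no(FU)  {0A/2Mu/1Ld/1B | 4r 2w}
  2. BR ⇒ go  {0A/2Mu/1Ld/0B | 2r 2w}
  3. MUL→r1 ⇒ go  {0A/1Mu/1Ld/0B | 0r 1w}
  4. MEM→r5 ⇒ no(RD_PORT)  {0A/1Mu/1Ld/0B | 0r 1w}
  5. ALU→r2 ⇒ no(FU)  {0A/1Mu/1Ld/0B | 0r 1w}
  6. BR ⇒ no(FU)  {0A/1Mu/1Ld/0B | 0r 1w}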